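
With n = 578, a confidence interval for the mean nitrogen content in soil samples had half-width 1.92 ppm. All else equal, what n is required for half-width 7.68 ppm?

37

Margin of error scales as 1/√n, so n₂ = n₁·(E₁/E₂)².
n₂ = 578 × (1.92/7.68)² = 578 × 0.0625 = 36.12
Round up: n₂ = 37.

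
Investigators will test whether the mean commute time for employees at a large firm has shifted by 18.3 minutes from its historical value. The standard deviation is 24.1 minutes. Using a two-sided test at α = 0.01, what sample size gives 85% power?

For a one-sample z-test, n = ((z_{α/2} + z_β)·σ/δ)².
z_{α/2} = 2.576 (two-sided α = 0.01); z_β = 1.036 (power 85% → β = 0.15).
n = (3.612 × 24.1 / 18.3)² = 22.63
Round up: n = 23.

23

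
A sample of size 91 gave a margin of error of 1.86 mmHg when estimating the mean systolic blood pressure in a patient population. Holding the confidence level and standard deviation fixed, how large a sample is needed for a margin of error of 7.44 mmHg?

Margin of error scales as 1/√n, so n₂ = n₁·(E₁/E₂)².
n₂ = 91 × (1.86/7.44)² = 91 × 0.0625 = 5.69
Round up: n₂ = 6.

6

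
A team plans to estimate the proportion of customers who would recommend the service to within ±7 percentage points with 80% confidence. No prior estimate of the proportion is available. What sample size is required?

For a proportion with margin E = 0.07 at 80% confidence, z = 1.282.
With no prior estimate, use p = 0.5, which maximizes p(1−p) at 0.25.
n = 0.25 × (z/E)² = 0.25 × (1.282/0.07)² = 83.85
Round up: n = 84.

n = 84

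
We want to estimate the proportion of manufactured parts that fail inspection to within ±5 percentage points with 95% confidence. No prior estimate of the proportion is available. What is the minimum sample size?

n = 385

For a proportion with margin E = 0.05 at 95% confidence, z = 1.960.
With no prior estimate, use p = 0.5, which maximizes p(1−p) at 0.25.
n = 0.25 × (z/E)² = 0.25 × (1.960/0.05)² = 384.16
Round up: n = 385.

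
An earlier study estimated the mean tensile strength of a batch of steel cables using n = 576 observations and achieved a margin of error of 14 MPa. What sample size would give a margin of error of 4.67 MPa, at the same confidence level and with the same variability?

n = 5177

Margin of error scales as 1/√n, so n₂ = n₁·(E₁/E₂)².
n₂ = 576 × (14/4.67)² = 576 × 8.987 = 5176.51
Round up: n₂ = 5177.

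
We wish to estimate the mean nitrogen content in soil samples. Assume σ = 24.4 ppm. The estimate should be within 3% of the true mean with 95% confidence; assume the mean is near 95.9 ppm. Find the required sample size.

277

For a mean, the margin of error is E = z·σ/√n, so n = (zσ/E)².
At 95% confidence, z = 1.960.
E = 3% of 95.9 = 2.877 ppm.
n = (1.960 × 24.4 / 2.877)² = 276.32
Round up: n = 277.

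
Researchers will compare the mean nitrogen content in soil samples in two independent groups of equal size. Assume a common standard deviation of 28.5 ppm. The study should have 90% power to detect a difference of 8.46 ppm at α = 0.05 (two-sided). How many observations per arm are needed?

239 per group

For two equal groups, n per group = 2·((z_{α/2} + z_β)·σ/δ)².
z_{α/2} = 1.960; z_β = 1.282 (power 90%).
n = 2 × (3.242 × 28.5 / 8.46)² = 2 × 119.28 = 238.56
Round up: n = 239 per group.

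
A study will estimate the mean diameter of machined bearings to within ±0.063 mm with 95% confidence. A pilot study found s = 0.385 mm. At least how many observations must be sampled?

For a mean, the margin of error is E = z·σ/√n, so n = (zσ/E)².
At 95% confidence, z = 1.960.
n = (1.960 × 0.385 / 0.063)² = 143.47
Round up: n = 144.

144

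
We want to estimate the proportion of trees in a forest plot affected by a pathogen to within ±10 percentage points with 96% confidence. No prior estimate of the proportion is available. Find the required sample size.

For a proportion with margin E = 0.1 at 96% confidence, z = 2.054.
With no prior estimate, use p = 0.5, which maximizes p(1−p) at 0.25.
n = 0.25 × (z/E)² = 0.25 × (2.054/0.1)² = 105.47
Round up: n = 106.

n = 106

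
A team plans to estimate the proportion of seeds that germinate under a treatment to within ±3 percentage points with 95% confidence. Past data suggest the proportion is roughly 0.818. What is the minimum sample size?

636

For a proportion with margin E = 0.03 at 95% confidence, z = 1.960.
n = p̂(1−p̂)(z/E)² = 0.818 × 0.182 × (1.960/0.03)² = 635.47
Round up: n = 636.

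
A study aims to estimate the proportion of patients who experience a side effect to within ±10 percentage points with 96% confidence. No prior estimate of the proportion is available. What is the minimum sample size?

106

For a proportion with margin E = 0.1 at 96% confidence, z = 2.054.
With no prior estimate, use p = 0.5, which maximizes p(1−p) at 0.25.
n = 0.25 × (z/E)² = 0.25 × (2.054/0.1)² = 105.47
Round up: n = 106.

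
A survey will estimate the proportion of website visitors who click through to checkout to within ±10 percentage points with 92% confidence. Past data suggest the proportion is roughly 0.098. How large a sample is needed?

For a proportion with margin E = 0.1 at 92% confidence, z = 1.751.
n = p̂(1−p̂)(z/E)² = 0.098 × 0.902 × (1.751/0.1)² = 27.10
Round up: n = 28.

n = 28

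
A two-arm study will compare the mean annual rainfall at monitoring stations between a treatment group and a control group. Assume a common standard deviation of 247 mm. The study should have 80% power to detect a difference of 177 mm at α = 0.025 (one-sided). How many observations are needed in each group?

31 per group

For two equal groups, n per group = 2·((z_α + z_β)·σ/δ)².
z_α = 1.960; z_β = 0.842 (power 80%).
n = 2 × (2.802 × 247 / 177)² = 2 × 15.29 = 30.58
Round up: n = 31 per group.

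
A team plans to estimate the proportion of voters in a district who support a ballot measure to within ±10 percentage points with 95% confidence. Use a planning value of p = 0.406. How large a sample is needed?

For a proportion with margin E = 0.1 at 95% confidence, z = 1.960.
n = p̂(1−p̂)(z/E)² = 0.406 × 0.594 × (1.960/0.1)² = 92.65
Round up: n = 93.

93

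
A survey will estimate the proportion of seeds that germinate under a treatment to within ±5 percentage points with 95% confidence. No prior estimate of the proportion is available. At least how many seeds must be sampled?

n = 385

For a proportion with margin E = 0.05 at 95% confidence, z = 1.960.
With no prior estimate, use p = 0.5, which maximizes p(1−p) at 0.25.
n = 0.25 × (z/E)² = 0.25 × (1.960/0.05)² = 384.16
Round up: n = 385.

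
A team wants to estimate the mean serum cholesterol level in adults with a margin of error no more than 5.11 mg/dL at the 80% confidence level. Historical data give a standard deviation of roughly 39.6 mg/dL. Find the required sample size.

99

For a mean, the margin of error is E = z·σ/√n, so n = (zσ/E)².
At 80% confidence, z = 1.282.
n = (1.282 × 39.6 / 5.11)² = 98.70
Round up: n = 99.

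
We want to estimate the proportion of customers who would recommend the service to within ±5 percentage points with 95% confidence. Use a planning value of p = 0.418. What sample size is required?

374

For a proportion with margin E = 0.05 at 95% confidence, z = 1.960.
n = p̂(1−p̂)(z/E)² = 0.418 × 0.582 × (1.960/0.05)² = 373.83
Round up: n = 374.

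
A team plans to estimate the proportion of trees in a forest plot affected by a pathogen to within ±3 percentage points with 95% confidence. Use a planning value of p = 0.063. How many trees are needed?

252

For a proportion with margin E = 0.03 at 95% confidence, z = 1.960.
n = p̂(1−p̂)(z/E)² = 0.063 × 0.937 × (1.960/0.03)² = 251.97
Round up: n = 252.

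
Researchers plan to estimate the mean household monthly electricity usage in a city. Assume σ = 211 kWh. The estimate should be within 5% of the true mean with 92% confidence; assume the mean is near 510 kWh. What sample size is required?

For a mean, the margin of error is E = z·σ/√n, so n = (zσ/E)².
At 92% confidence, z = 1.751.
E = 5% of 510 = 25.5 kWh.
n = (1.751 × 211 / 25.5)² = 209.92
Round up: n = 210.

210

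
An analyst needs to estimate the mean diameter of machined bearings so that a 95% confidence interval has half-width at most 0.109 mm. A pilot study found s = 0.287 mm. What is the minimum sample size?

For a mean, the margin of error is E = z·σ/√n, so n = (zσ/E)².
At 95% confidence, z = 1.960.
n = (1.960 × 0.287 / 0.109)² = 26.63
Round up: n = 27.

n = 27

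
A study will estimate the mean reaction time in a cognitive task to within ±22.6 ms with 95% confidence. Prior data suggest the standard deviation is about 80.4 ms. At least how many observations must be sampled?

For a mean, the margin of error is E = z·σ/√n, so n = (zσ/E)².
At 95% confidence, z = 1.960.
n = (1.960 × 80.4 / 22.6)² = 48.62
Round up: n = 49.

49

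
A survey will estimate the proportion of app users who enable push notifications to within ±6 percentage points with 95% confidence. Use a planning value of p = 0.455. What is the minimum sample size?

For a proportion with margin E = 0.06 at 95% confidence, z = 1.960.
n = p̂(1−p̂)(z/E)² = 0.455 × 0.545 × (1.960/0.06)² = 264.62
Round up: n = 265.

265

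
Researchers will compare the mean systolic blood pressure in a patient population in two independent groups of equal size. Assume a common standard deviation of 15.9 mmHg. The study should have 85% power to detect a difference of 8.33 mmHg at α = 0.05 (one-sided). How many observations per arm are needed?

For two equal groups, n per group = 2·((z_α + z_β)·σ/δ)².
z_α = 1.645; z_β = 1.036 (power 85%).
n = 2 × (2.681 × 15.9 / 8.33)² = 2 × 26.19 = 52.38
Round up: n = 53 per group.

53 per group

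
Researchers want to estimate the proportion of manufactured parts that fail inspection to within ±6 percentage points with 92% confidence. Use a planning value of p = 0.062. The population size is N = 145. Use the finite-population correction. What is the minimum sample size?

n = 38

For a proportion with margin E = 0.06 at 92% confidence, z = 1.751.
n = p̂(1−p̂)(z/E)² = 0.062 × 0.938 × (1.751/0.06)² = 49.53 — call this n₀.
Finite-population correction with N = 145: n = n₀ / (1 + (n₀−1)/N) = 49.53 / 1.335 = 37.10
Round up: n = 38.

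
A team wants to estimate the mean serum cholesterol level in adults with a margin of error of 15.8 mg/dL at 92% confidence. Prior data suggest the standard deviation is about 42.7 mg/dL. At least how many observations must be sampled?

23

For a mean, the margin of error is E = z·σ/√n, so n = (zσ/E)².
At 92% confidence, z = 1.751.
n = (1.751 × 42.7 / 15.8)² = 22.39
Round up: n = 23.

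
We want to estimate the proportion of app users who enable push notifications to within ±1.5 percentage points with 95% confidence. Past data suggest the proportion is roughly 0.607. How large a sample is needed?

For a proportion with margin E = 0.015 at 95% confidence, z = 1.960.
n = p̂(1−p̂)(z/E)² = 0.607 × 0.393 × (1.960/0.015)² = 4072.97
Round up: n = 4073.

n = 4073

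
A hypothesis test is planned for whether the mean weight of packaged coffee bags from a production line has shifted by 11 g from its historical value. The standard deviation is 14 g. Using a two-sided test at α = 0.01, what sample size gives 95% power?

29

For a one-sample z-test, n = ((z_{α/2} + z_β)·σ/δ)².
z_{α/2} = 2.576 (two-sided α = 0.01); z_β = 1.645 (power 95% → β = 0.05).
n = (4.221 × 14 / 11)² = 28.86
Round up: n = 29.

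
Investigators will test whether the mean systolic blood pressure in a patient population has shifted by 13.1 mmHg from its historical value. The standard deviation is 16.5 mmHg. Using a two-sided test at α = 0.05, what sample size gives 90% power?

17

For a one-sample z-test, n = ((z_{α/2} + z_β)·σ/δ)².
z_{α/2} = 1.960 (two-sided α = 0.05); z_β = 1.282 (power 90% → β = 0.1).
n = (3.242 × 16.5 / 13.1)² = 16.67
Round up: n = 17.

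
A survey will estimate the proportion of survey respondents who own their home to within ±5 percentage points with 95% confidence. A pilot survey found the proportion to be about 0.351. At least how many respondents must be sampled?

For a proportion with margin E = 0.05 at 95% confidence, z = 1.960.
n = p̂(1−p̂)(z/E)² = 0.351 × 0.649 × (1.960/0.05)² = 350.05
Round up: n = 351.

n = 351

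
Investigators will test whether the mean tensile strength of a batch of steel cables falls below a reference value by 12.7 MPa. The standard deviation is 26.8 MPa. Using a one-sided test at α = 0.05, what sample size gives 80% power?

For a one-sample z-test, n = ((z_α + z_β)·σ/δ)².
z_α = 1.645 (one-sided α = 0.05); z_β = 0.842 (power 80% → β = 0.2).
n = (2.487 × 26.8 / 12.7)² = 27.54
Round up: n = 28.

28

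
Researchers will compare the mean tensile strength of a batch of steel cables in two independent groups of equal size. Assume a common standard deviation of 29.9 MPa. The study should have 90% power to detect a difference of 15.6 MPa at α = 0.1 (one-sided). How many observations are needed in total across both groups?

98 total

For two equal groups, n per group = 2·((z_α + z_β)·σ/δ)².
z_α = 1.282; z_β = 1.282 (power 90%).
n = 2 × (2.564 × 29.9 / 15.6)² = 2 × 24.15 = 48.30
Round up: n = 49 per group.
Total across both groups: 2 × 49 = 98.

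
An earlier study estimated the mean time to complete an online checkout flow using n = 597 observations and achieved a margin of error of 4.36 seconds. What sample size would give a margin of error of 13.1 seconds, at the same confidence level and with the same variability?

67

Margin of error scales as 1/√n, so n₂ = n₁·(E₁/E₂)².
n₂ = 597 × (4.36/13.1)² = 597 × 0.1108 = 66.15
Round up: n₂ = 67.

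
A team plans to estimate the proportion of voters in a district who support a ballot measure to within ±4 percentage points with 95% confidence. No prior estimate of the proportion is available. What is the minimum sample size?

For a proportion with margin E = 0.04 at 95% confidence, z = 1.960.
With no prior estimate, use p = 0.5, which maximizes p(1−p) at 0.25.
n = 0.25 × (z/E)² = 0.25 × (1.960/0.04)² = 600.25
Round up: n = 601.

n = 601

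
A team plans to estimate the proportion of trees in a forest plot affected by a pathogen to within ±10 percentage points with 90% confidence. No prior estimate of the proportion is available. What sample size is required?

68

For a proportion with margin E = 0.1 at 90% confidence, z = 1.645.
With no prior estimate, use p = 0.5, which maximizes p(1−p) at 0.25.
n = 0.25 × (z/E)² = 0.25 × (1.645/0.1)² = 67.65
Round up: n = 68.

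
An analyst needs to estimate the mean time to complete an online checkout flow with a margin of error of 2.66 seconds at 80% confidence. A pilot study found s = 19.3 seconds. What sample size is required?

For a mean, the margin of error is E = z·σ/√n, so n = (zσ/E)².
At 80% confidence, z = 1.282.
n = (1.282 × 19.3 / 2.66)² = 86.52
Round up: n = 87.

87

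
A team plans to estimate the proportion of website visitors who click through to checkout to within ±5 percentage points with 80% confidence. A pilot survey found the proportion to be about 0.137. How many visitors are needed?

78

For a proportion with margin E = 0.05 at 80% confidence, z = 1.282.
n = p̂(1−p̂)(z/E)² = 0.137 × 0.863 × (1.282/0.05)² = 77.73
Round up: n = 78.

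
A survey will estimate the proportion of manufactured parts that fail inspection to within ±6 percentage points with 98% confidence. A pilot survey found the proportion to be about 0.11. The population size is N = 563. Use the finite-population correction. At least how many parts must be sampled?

117

For a proportion with margin E = 0.06 at 98% confidence, z = 2.326.
n = p̂(1−p̂)(z/E)² = 0.11 × 0.89 × (2.326/0.06)² = 147.13 — call this n₀.
Finite-population correction with N = 563: n = n₀ / (1 + (n₀−1)/N) = 147.13 / 1.26 = 116.77
Round up: n = 117.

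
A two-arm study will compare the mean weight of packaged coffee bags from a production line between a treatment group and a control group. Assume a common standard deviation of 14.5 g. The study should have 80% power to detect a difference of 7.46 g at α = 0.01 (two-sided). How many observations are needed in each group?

For two equal groups, n per group = 2·((z_{α/2} + z_β)·σ/δ)².
z_{α/2} = 2.576; z_β = 0.842 (power 80%).
n = 2 × (3.418 × 14.5 / 7.46)² = 2 × 44.14 = 88.28
Round up: n = 89 per group.

89 per group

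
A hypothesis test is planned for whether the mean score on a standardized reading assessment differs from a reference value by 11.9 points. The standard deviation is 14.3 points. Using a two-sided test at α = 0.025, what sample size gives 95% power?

n = 22

For a one-sample z-test, n = ((z_{α/2} + z_β)·σ/δ)².
z_{α/2} = 2.241 (two-sided α = 0.025); z_β = 1.645 (power 95% → β = 0.05).
n = (3.886 × 14.3 / 11.9)² = 21.81
Round up: n = 22.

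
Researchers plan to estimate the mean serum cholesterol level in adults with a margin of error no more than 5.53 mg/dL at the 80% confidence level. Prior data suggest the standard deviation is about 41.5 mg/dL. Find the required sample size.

For a mean, the margin of error is E = z·σ/√n, so n = (zσ/E)².
At 80% confidence, z = 1.282.
n = (1.282 × 41.5 / 5.53)² = 92.56
Round up: n = 93.

93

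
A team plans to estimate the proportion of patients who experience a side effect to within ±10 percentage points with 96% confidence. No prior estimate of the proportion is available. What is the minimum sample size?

106

For a proportion with margin E = 0.1 at 96% confidence, z = 2.054.
With no prior estimate, use p = 0.5, which maximizes p(1−p) at 0.25.
n = 0.25 × (z/E)² = 0.25 × (2.054/0.1)² = 105.47
Round up: n = 106.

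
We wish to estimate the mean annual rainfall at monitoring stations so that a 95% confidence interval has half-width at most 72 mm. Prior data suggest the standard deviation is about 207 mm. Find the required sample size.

For a mean, the margin of error is E = z·σ/√n, so n = (zσ/E)².
At 95% confidence, z = 1.960.
n = (1.960 × 207 / 72)² = 31.75
Round up: n = 32.

32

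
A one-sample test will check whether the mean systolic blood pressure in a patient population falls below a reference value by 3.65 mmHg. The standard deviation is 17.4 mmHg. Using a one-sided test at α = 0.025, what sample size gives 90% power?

239

For a one-sample z-test, n = ((z_α + z_β)·σ/δ)².
z_α = 1.960 (one-sided α = 0.025); z_β = 1.282 (power 90% → β = 0.1).
n = (3.242 × 17.4 / 3.65)² = 238.86
Round up: n = 239.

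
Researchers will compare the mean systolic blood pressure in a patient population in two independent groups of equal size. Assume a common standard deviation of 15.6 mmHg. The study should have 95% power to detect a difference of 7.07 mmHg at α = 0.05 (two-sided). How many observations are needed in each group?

For two equal groups, n per group = 2·((z_{α/2} + z_β)·σ/δ)².
z_{α/2} = 1.960; z_β = 1.645 (power 95%).
n = 2 × (3.605 × 15.6 / 7.07)² = 2 × 63.27 = 126.54
Round up: n = 127 per group.

127 per group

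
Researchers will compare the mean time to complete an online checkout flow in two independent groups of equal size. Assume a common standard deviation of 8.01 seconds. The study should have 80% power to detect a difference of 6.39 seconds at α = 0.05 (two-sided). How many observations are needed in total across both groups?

For two equal groups, n per group = 2·((z_{α/2} + z_β)·σ/δ)².
z_{α/2} = 1.960; z_β = 0.842 (power 80%).
n = 2 × (2.802 × 8.01 / 6.39)² = 2 × 12.34 = 24.68
Round up: n = 25 per group.
Total across both groups: 2 × 25 = 50.

50 total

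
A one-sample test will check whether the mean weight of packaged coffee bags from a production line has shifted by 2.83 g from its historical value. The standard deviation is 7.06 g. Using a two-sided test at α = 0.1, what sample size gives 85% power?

For a one-sample z-test, n = ((z_{α/2} + z_β)·σ/δ)².
z_{α/2} = 1.645 (two-sided α = 0.1); z_β = 1.036 (power 85% → β = 0.15).
n = (2.681 × 7.06 / 2.83)² = 44.73
Round up: n = 45.

45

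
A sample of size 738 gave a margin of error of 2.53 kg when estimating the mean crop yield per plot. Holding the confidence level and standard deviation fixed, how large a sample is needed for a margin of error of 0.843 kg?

n = 6648

Margin of error scales as 1/√n, so n₂ = n₁·(E₁/E₂)².
n₂ = 738 × (2.53/0.843)² = 738 × 9.007 = 6647.17
Round up: n₂ = 6648.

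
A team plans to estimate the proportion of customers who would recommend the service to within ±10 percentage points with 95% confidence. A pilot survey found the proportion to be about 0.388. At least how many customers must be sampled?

For a proportion with margin E = 0.1 at 95% confidence, z = 1.960.
n = p̂(1−p̂)(z/E)² = 0.388 × 0.612 × (1.960/0.1)² = 91.22
Round up: n = 92.

92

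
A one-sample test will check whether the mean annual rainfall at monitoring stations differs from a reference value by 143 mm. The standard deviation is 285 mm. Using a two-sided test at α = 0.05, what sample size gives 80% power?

For a one-sample z-test, n = ((z_{α/2} + z_β)·σ/δ)².
z_{α/2} = 1.960 (two-sided α = 0.05); z_β = 0.842 (power 80% → β = 0.2).
n = (2.802 × 285 / 143)² = 31.19
Round up: n = 32.

32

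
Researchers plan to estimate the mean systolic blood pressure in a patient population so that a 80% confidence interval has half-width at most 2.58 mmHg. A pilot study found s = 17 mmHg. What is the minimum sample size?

72

For a mean, the margin of error is E = z·σ/√n, so n = (zσ/E)².
At 80% confidence, z = 1.282.
n = (1.282 × 17 / 2.58)² = 71.36
Round up: n = 72.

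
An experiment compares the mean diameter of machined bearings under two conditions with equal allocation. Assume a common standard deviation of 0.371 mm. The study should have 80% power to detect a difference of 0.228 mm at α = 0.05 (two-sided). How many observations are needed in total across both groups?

For two equal groups, n per group = 2·((z_{α/2} + z_β)·σ/δ)².
z_{α/2} = 1.960; z_β = 0.842 (power 80%).
n = 2 × (2.802 × 0.371 / 0.228)² = 2 × 20.79 = 41.58
Round up: n = 42 per group.
Total across both groups: 2 × 42 = 84.

84 total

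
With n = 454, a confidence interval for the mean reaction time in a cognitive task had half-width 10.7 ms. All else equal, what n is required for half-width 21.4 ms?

Margin of error scales as 1/√n, so n₂ = n₁·(E₁/E₂)².
n₂ = 454 × (10.7/21.4)² = 454 × 0.25 = 113.50
Round up: n₂ = 114.

n = 114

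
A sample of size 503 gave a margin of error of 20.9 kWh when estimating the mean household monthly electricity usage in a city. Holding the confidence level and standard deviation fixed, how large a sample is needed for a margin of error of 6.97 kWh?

n = 4523

Margin of error scales as 1/√n, so n₂ = n₁·(E₁/E₂)².
n₂ = 503 × (20.9/6.97)² = 503 × 8.991 = 4522.47
Round up: n₂ = 4523.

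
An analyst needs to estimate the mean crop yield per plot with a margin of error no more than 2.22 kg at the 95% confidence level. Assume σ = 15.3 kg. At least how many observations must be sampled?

For a mean, the margin of error is E = z·σ/√n, so n = (zσ/E)².
At 95% confidence, z = 1.960.
n = (1.960 × 15.3 / 2.22)² = 182.47
Round up: n = 183.

183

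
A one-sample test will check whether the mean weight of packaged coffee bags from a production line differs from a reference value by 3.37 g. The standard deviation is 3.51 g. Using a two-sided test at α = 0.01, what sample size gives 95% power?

20

For a one-sample z-test, n = ((z_{α/2} + z_β)·σ/δ)².
z_{α/2} = 2.576 (two-sided α = 0.01); z_β = 1.645 (power 95% → β = 0.05).
n = (4.221 × 3.51 / 3.37)² = 19.33
Round up: n = 20.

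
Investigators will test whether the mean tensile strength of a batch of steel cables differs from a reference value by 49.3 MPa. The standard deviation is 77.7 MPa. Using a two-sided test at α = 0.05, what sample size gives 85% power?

For a one-sample z-test, n = ((z_{α/2} + z_β)·σ/δ)².
z_{α/2} = 1.960 (two-sided α = 0.05); z_β = 1.036 (power 85% → β = 0.15).
n = (2.996 × 77.7 / 49.3)² = 22.30
Round up: n = 23.

23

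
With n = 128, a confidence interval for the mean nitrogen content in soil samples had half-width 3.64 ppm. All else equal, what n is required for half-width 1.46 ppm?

n = 796

Margin of error scales as 1/√n, so n₂ = n₁·(E₁/E₂)².
n₂ = 128 × (3.64/1.46)² = 128 × 6.216 = 795.65
Round up: n₂ = 796.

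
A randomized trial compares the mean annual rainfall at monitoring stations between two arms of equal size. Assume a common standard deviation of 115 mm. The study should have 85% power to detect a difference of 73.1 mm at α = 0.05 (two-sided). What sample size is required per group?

45 per group

For two equal groups, n per group = 2·((z_{α/2} + z_β)·σ/δ)².
z_{α/2} = 1.960; z_β = 1.036 (power 85%).
n = 2 × (2.996 × 115 / 73.1)² = 2 × 22.21 = 44.42
Round up: n = 45 per group.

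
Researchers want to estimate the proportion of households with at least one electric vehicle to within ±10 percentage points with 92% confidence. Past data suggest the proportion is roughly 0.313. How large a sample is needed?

66

For a proportion with margin E = 0.1 at 92% confidence, z = 1.751.
n = p̂(1−p̂)(z/E)² = 0.313 × 0.687 × (1.751/0.1)² = 65.93
Round up: n = 66.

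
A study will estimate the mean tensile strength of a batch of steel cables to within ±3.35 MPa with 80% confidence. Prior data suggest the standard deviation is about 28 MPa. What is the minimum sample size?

115

For a mean, the margin of error is E = z·σ/√n, so n = (zσ/E)².
At 80% confidence, z = 1.282.
n = (1.282 × 28 / 3.35)² = 114.82
Round up: n = 115.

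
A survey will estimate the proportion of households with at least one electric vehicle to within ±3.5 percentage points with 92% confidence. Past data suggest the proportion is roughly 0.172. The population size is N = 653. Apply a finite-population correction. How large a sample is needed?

For a proportion with margin E = 0.035 at 92% confidence, z = 1.751.
n = p̂(1−p̂)(z/E)² = 0.172 × 0.828 × (1.751/0.035)² = 356.45 — call this n₀.
Finite-population correction with N = 653: n = n₀ / (1 + (n₀−1)/N) = 356.45 / 1.544 = 230.86
Round up: n = 231.

231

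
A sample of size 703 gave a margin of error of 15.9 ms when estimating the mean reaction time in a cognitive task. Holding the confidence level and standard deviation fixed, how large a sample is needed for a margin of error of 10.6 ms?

Margin of error scales as 1/√n, so n₂ = n₁·(E₁/E₂)².
n₂ = 703 × (15.9/10.6)² = 703 × 2.25 = 1581.75
Round up: n₂ = 1582.

n = 1582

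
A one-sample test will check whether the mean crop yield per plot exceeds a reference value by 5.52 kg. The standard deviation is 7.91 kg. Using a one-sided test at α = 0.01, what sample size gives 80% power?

For a one-sample z-test, n = ((z_α + z_β)·σ/δ)².
z_α = 2.326 (one-sided α = 0.01); z_β = 0.842 (power 80% → β = 0.2).
n = (3.168 × 7.91 / 5.52)² = 20.61
Round up: n = 21.

n = 21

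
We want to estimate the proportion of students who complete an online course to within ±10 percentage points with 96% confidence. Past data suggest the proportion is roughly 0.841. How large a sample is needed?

For a proportion with margin E = 0.1 at 96% confidence, z = 2.054.
n = p̂(1−p̂)(z/E)² = 0.841 × 0.159 × (2.054/0.1)² = 56.41
Round up: n = 57.

57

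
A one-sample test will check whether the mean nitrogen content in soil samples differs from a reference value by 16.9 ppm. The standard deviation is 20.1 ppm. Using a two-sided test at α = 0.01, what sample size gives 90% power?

For a one-sample z-test, n = ((z_{α/2} + z_β)·σ/δ)².
z_{α/2} = 2.576 (two-sided α = 0.01); z_β = 1.282 (power 90% → β = 0.1).
n = (3.858 × 20.1 / 16.9)² = 21.05
Round up: n = 22.

22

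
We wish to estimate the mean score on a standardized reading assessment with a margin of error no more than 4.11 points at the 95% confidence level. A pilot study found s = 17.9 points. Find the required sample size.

n = 73

For a mean, the margin of error is E = z·σ/√n, so n = (zσ/E)².
At 95% confidence, z = 1.960.
n = (1.960 × 17.9 / 4.11)² = 72.87
Round up: n = 73.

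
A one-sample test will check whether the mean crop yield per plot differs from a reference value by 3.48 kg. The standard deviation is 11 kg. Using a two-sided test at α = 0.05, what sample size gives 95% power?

n = 130

For a one-sample z-test, n = ((z_{α/2} + z_β)·σ/δ)².
z_{α/2} = 1.960 (two-sided α = 0.05); z_β = 1.645 (power 95% → β = 0.05).
n = (3.605 × 11 / 3.48)² = 129.85
Round up: n = 130.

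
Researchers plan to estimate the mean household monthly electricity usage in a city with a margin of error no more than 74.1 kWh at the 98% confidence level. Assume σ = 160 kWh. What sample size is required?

26

For a mean, the margin of error is E = z·σ/√n, so n = (zσ/E)².
At 98% confidence, z = 2.326.
n = (2.326 × 160 / 74.1)² = 25.22
Round up: n = 26.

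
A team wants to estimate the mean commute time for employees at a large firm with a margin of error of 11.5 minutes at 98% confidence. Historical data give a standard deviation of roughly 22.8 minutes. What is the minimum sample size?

22

For a mean, the margin of error is E = z·σ/√n, so n = (zσ/E)².
At 98% confidence, z = 2.326.
n = (2.326 × 22.8 / 11.5)² = 21.27
Round up: n = 22.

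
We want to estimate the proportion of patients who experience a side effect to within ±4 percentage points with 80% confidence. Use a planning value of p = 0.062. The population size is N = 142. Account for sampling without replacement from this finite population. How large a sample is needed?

For a proportion with margin E = 0.04 at 80% confidence, z = 1.282.
n = p̂(1−p̂)(z/E)² = 0.062 × 0.938 × (1.282/0.04)² = 59.74 — call this n₀.
Finite-population correction with N = 142: n = n₀ / (1 + (n₀−1)/N) = 59.74 / 1.414 = 42.25
Round up: n = 43.

43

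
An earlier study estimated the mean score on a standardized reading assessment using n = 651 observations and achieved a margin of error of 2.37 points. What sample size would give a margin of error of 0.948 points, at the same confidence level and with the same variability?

4069

Margin of error scales as 1/√n, so n₂ = n₁·(E₁/E₂)².
n₂ = 651 × (2.37/0.948)² = 651 × 6.25 = 4068.75
Round up: n₂ = 4069.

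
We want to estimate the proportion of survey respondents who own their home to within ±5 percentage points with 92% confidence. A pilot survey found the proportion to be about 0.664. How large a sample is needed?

For a proportion with margin E = 0.05 at 92% confidence, z = 1.751.
n = p̂(1−p̂)(z/E)² = 0.664 × 0.336 × (1.751/0.05)² = 273.61
Round up: n = 274.

274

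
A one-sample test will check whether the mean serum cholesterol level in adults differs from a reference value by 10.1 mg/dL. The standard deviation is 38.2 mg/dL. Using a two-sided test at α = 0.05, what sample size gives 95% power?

For a one-sample z-test, n = ((z_{α/2} + z_β)·σ/δ)².
z_{α/2} = 1.960 (two-sided α = 0.05); z_β = 1.645 (power 95% → β = 0.05).
n = (3.605 × 38.2 / 10.1)² = 185.91
Round up: n = 186.

n = 186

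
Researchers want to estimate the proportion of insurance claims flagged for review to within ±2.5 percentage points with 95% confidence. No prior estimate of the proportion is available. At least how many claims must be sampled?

For a proportion with margin E = 0.025 at 95% confidence, z = 1.960.
With no prior estimate, use p = 0.5, which maximizes p(1−p) at 0.25.
n = 0.25 × (z/E)² = 0.25 × (1.960/0.025)² = 1536.64
Round up: n = 1537.

1537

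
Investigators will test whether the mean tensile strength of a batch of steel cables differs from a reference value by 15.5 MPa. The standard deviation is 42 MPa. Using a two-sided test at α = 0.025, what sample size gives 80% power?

For a one-sample z-test, n = ((z_{α/2} + z_β)·σ/δ)².
z_{α/2} = 2.241 (two-sided α = 0.025); z_β = 0.842 (power 80% → β = 0.2).
n = (3.083 × 42 / 15.5)² = 69.79
Round up: n = 70.

n = 70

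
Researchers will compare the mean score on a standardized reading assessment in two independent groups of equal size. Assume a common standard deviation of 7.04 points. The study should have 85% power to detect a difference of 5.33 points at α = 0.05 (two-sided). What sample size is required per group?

32 per group

For two equal groups, n per group = 2·((z_{α/2} + z_β)·σ/δ)².
z_{α/2} = 1.960; z_β = 1.036 (power 85%).
n = 2 × (2.996 × 7.04 / 5.33)² = 2 × 15.66 = 31.32
Round up: n = 32 per group.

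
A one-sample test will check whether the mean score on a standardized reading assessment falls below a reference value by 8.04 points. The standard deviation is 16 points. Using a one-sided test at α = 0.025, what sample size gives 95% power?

For a one-sample z-test, n = ((z_α + z_β)·σ/δ)².
z_α = 1.960 (one-sided α = 0.025); z_β = 1.645 (power 95% → β = 0.05).
n = (3.605 × 16 / 8.04)² = 51.47
Round up: n = 52.

52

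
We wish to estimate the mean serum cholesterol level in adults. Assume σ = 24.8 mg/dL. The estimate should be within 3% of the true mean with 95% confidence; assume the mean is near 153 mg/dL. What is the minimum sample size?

For a mean, the margin of error is E = z·σ/√n, so n = (zσ/E)².
At 95% confidence, z = 1.960.
E = 3% of 153 = 4.59 mg/dL.
n = (1.960 × 24.8 / 4.59)² = 112.15
Round up: n = 113.

113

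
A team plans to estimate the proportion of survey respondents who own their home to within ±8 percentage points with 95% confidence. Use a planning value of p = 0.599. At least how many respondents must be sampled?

145

For a proportion with margin E = 0.08 at 95% confidence, z = 1.960.
n = p̂(1−p̂)(z/E)² = 0.599 × 0.401 × (1.960/0.08)² = 144.18
Round up: n = 145.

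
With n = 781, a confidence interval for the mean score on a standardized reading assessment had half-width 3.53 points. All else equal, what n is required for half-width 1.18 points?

n = 6990

Margin of error scales as 1/√n, so n₂ = n₁·(E₁/E₂)².
n₂ = 781 × (3.53/1.18)² = 781 × 8.949 = 6989.17
Round up: n₂ = 6990.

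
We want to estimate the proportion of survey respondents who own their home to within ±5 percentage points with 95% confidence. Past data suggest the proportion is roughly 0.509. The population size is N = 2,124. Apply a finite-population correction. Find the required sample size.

For a proportion with margin E = 0.05 at 95% confidence, z = 1.960.
n = p̂(1−p̂)(z/E)² = 0.509 × 0.491 × (1.960/0.05)² = 384.04 — call this n₀.
Finite-population correction with N = 2,124: n = n₀ / (1 + (n₀−1)/N) = 384.04 / 1.18 = 325.46
Round up: n = 326.

326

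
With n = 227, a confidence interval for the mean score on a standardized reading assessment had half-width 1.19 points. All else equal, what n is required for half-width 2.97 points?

Margin of error scales as 1/√n, so n₂ = n₁·(E₁/E₂)².
n₂ = 227 × (1.19/2.97)² = 227 × 0.1605 = 36.43
Round up: n₂ = 37.

37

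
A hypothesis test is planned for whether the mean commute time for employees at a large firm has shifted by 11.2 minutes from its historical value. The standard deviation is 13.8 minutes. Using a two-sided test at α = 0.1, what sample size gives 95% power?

For a one-sample z-test, n = ((z_{α/2} + z_β)·σ/δ)².
z_{α/2} = 1.645 (two-sided α = 0.1); z_β = 1.645 (power 95% → β = 0.05).
n = (3.290 × 13.8 / 11.2)² = 16.43
Round up: n = 17.

17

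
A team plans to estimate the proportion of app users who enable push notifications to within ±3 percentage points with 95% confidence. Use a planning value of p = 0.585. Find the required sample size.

n = 1037

For a proportion with margin E = 0.03 at 95% confidence, z = 1.960.
n = p̂(1−p̂)(z/E)² = 0.585 × 0.415 × (1.960/0.03)² = 1036.27
Round up: n = 1037.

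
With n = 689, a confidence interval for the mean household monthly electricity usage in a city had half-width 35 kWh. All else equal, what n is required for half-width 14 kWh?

Margin of error scales as 1/√n, so n₂ = n₁·(E₁/E₂)².
n₂ = 689 × (35/14)² = 689 × 6.25 = 4306.25
Round up: n₂ = 4307.

4307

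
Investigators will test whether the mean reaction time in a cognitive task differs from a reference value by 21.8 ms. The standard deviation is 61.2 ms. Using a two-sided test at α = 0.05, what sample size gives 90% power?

For a one-sample z-test, n = ((z_{α/2} + z_β)·σ/δ)².
z_{α/2} = 1.960 (two-sided α = 0.05); z_β = 1.282 (power 90% → β = 0.1).
n = (3.242 × 61.2 / 21.8)² = 82.84
Round up: n = 83.

83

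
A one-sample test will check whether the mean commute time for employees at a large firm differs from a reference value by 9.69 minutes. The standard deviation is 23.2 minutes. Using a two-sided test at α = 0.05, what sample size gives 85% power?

For a one-sample z-test, n = ((z_{α/2} + z_β)·σ/δ)².
z_{α/2} = 1.960 (two-sided α = 0.05); z_β = 1.036 (power 85% → β = 0.15).
n = (2.996 × 23.2 / 9.69)² = 51.45
Round up: n = 52.

n = 52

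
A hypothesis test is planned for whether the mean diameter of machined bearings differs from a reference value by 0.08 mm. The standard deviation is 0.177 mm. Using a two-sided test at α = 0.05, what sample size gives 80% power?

For a one-sample z-test, n = ((z_{α/2} + z_β)·σ/δ)².
z_{α/2} = 1.960 (two-sided α = 0.05); z_β = 0.842 (power 80% → β = 0.2).
n = (2.802 × 0.177 / 0.08)² = 38.43
Round up: n = 39.

n = 39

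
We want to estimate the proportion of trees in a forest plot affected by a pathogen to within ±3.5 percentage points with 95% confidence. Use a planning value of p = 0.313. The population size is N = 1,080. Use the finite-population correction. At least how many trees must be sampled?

n = 416

For a proportion with margin E = 0.035 at 95% confidence, z = 1.960.
n = p̂(1−p̂)(z/E)² = 0.313 × 0.687 × (1.960/0.035)² = 674.34 — call this n₀.
Finite-population correction with N = 1,080: n = n₀ / (1 + (n₀−1)/N) = 674.34 / 1.623 = 415.49
Round up: n = 416.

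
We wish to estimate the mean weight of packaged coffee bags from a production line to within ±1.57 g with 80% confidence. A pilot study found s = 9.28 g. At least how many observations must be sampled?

58

For a mean, the margin of error is E = z·σ/√n, so n = (zσ/E)².
At 80% confidence, z = 1.282.
n = (1.282 × 9.28 / 1.57)² = 57.42
Round up: n = 58.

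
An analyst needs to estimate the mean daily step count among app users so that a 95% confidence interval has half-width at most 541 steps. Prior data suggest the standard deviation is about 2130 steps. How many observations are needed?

n = 60

For a mean, the margin of error is E = z·σ/√n, so n = (zσ/E)².
At 95% confidence, z = 1.960.
n = (1.960 × 2130 / 541)² = 59.55
Round up: n = 60.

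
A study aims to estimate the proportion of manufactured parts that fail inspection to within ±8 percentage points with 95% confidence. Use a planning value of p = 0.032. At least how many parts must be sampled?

n = 19

For a proportion with margin E = 0.08 at 95% confidence, z = 1.960.
n = p̂(1−p̂)(z/E)² = 0.032 × 0.968 × (1.960/0.08)² = 18.59
Round up: n = 19.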